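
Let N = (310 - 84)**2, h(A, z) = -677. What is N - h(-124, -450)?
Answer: 51753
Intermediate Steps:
N = 51076 (N = 226**2 = 51076)
N - h(-124, -450) = 51076 - 1*(-677) = 51076 + 677 = 51753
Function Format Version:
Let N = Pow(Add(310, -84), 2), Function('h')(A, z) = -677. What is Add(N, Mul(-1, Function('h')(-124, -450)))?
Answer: 51753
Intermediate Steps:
N = 51076 (N = Pow(226, 2) = 51076)
Add(N, Mul(-1, Function('h')(-124, -450))) = Add(51076, Mul(-1, -677)) = Add(51076, 677) = 51753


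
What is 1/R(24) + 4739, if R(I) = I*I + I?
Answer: 2843401/600 ≈ 4739.0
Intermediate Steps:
R(I) = I + I**2 (R(I) = I**2 + I = I + I**2)
1/R(24) + 4739 = 1/(24*(1 + 24)) + 4739 = 1/(24*25) + 4739 = 1/600 + 4739 = 2843401/600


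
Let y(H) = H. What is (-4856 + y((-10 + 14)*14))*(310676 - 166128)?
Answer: -693830400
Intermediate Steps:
(-4856 + y((-10 + 14)*14))*(310676 - 166128) = (-4856 + (-10 + 14)*14)*(310676 - 166128) = (-4856 + 4*14)*144548 = (-4856 + 56)*144548 = -4800*144548 = -693830400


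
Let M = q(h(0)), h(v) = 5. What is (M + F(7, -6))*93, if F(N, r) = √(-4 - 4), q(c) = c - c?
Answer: 186*I*√2 ≈ 263.04*I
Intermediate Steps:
q(c) = 0
F(N, r) = 2*I*√2 (F(N, r) = √(-8) = 2*I*√2)
M = 0
(M + F(7, -6))*93 = (0 + 2*I*√2)*93 = (2*I*√2)*93 = 186*I*√2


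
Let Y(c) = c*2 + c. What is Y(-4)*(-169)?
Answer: 2028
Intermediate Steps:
Y(c) = 3*c (Y(c) = 2*c + c = 3*c)
Y(-4)*(-169) = (3*(-4))*(-169) = -12*(-169) = 2028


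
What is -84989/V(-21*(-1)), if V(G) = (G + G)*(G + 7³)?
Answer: -84989/15288 ≈ -5.5592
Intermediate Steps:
V(G) = 2*G*(343 + G) (V(G) = (2*G)*(G + 343) = (2*G)*(343 + G) = 2*G*(343 + G))
-84989/V(-21*(-1)) = -84989*1/(42*(343 - 21*(-1))) = -84989*1/(42*(343 + 21)) = -84989/(2*21*364) = -84989/15288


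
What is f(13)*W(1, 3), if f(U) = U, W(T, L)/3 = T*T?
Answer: 39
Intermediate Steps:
W(T, L) = 3*T² (W(T, L) = 3*(T*T) = 3*T²)
f(13)*W(1, 3) = 13*(3*1²) = 13*(3*1) = 13*3 = 39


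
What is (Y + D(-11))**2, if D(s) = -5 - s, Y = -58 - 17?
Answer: 4761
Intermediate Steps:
Y = -75
(Y + D(-11))**2 = (-75 + (-5 - 1*(-11)))**2 = (-75 + (-5 + 11))**2 = (-75 + 6)**2 = (-69)**2 = 4761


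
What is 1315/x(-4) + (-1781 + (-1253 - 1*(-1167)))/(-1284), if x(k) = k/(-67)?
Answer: 7070893/321 ≈ 22028.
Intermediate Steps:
x(k) = -k/67 (x(k) = k*(-1/67) = -k/67)
1315/x(-4) + (-1781 + (-1253 - 1*(-1167)))/(-1284) = 1315/((-1/67*(-4))) + (-1781 + (-1253 - 1*(-1167)))/(-1284) = 1315/(4/67) + (-1781 + (-1253 + 1167))*(-1/1284) = 1315*(67/4) + (-1781 - 86)*(-1/1284) = 88105/4 - 1867*(-1/1284) = 88105/4 + 1867/1284 = 7070893/321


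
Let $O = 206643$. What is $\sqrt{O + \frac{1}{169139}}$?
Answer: $\frac{\sqrt{5911643217144542}}{169139} \approx 454.58$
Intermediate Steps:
$\sqrt{O + \frac{1}{169139}} = \sqrt{206643 + \frac{1}{169139}} = \sqrt{\frac{34951390378}{169139}} = \frac{\sqrt{5911643217144542}}{169139}$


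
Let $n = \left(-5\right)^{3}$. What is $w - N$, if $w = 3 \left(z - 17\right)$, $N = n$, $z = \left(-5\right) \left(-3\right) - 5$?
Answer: $104$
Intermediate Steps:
$z = 10$ ($z = 15 - 5 = 10$)
$n = -125$
$N = -125$
$w = -21$ ($w = 3 \left(10 - 17\right) = 3 \left(-7\right) = -21$)
$w - N = -21 - -125 = -21 + 125 = 104$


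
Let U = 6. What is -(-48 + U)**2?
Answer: -1764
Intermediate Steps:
-(-48 + U)**2 = -(-48 + 6)**2 = -1*(-42)**2 = -1*1764 = -1764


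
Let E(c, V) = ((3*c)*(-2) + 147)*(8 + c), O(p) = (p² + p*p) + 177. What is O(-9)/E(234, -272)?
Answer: -113/101398 ≈ -0.0011144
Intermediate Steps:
O(p) = 177 + 2*p² (O(p) = (p² + p²) + 177 = 2*p² + 177 = 177 + 2*p²)
E(c, V) = (8 + c)*(147 - 6*c) (E(c, V) = (-6*c + 147)*(8 + c) = (147 - 6*c)*(8 + c) = (8 + c)*(147 - 6*c))
O(-9)/E(234, -272) = (177 + 2*(-9)²)/(1176 - 6*234² + 99*234) = (177 + 2*81)/(1176 - 6*54756 + 23166) = (177 + 162)/(1176 - 328536 + 23166) = 339/(-304194) = 339*(-1/304194) = -113/101398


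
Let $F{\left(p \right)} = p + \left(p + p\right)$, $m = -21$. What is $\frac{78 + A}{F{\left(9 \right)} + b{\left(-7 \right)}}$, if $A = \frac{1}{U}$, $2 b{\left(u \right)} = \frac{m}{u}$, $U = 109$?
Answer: $\frac{17006}{6213} \approx 2.7372$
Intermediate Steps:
$b{\left(u \right)} = - \frac{21}{2 u}$ ($b{\left(u \right)} = \frac{\left(-21\right) \frac{1}{u}}{2} = - \frac{21}{2 u}$)
$F{\left(p \right)} = 3 p$ ($F{\left(p \right)} = p + 2 p = 3 p$)
$A = \frac{1}{109} \approx 0.0091743$
$\frac{78 + A}{F{\left(9 \right)} + b{\left(-7 \right)}} = \frac{78 + \frac{1}{109}}{3 \cdot 9 - \frac{21}{2 \left(-7\right)}} = \frac{8503}{109 \left(27 - - \frac{3}{2}\right)} = \frac{8503}{109 \left(27 + \frac{3}{2}\right)} = \frac{8503}{109 \cdot \frac{57}{2}} = \frac{8503}{109} \cdot \frac{2}{57} = \frac{17006}{6213}$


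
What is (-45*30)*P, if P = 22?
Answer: -29700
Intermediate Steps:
(-45*30)*P = -45*30*22 = -1350*22 = -29700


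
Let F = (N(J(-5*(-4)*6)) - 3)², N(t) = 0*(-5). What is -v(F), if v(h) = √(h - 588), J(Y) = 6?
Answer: -I*√579 ≈ -24.062*I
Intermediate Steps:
N(t) = 0
F = 9 (F = (0 - 3)² = (-3)² = 9)
v(h) = √(-588 + h)
-v(F) = -√(-588 + 9) = -√(-579) = -I*√579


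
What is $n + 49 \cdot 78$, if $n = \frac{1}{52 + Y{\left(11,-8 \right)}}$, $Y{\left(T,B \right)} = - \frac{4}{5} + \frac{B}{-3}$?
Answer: $\frac{3088191}{808} \approx 3822.0$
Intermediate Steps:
$Y{\left(T,B \right)} = - \frac{4}{5} - \frac{B}{3}$ ($Y{\left(T,B \right)} = \left(-4\right) \frac{1}{5} + B \left(- \frac{1}{3}\right) = - \frac{4}{5} - \frac{B}{3}$)
$n = \frac{15}{808}$ ($n = \frac{1}{52 - - \frac{28}{15}} = \frac{1}{52 + \left(- \frac{4}{5} + \frac{8}{3}\right)} = \frac{1}{52 + \frac{28}{15}} = \frac{1}{\frac{808}{15}} = \frac{15}{808} \approx 0.018564$)
$n + 49 \cdot 78 = \frac{15}{808} + 49 \cdot 78 = \frac{15}{808} + 3822 = \frac{3088191}{808}$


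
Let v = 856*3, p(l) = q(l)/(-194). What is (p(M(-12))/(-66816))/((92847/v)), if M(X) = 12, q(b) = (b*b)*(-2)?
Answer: -107/174119074 ≈ -6.1452e-7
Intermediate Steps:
q(b) = -2*b**2 (q(b) = b**2*(-2) = -2*b**2)
p(l) = l**2/97 (p(l) = -2*l**2/(-194) = -2*l**2*(-1/194) = l**2/97)
v = 2568
(p(M(-12))/(-66816))/((92847/v)) = (((1/97)*12**2)/(-66816))/((92847/2568)) = (((1/97)*144)*(-1/66816))/((92847*(1/2568))) = ((144/97)*(-1/66816))/(30949/856) = -1/45008*856/30949 = -107/174119074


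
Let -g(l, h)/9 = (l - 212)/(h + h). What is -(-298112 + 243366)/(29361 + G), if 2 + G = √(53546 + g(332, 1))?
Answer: 94546342/50699875 - 54746*√53006/861897875 ≈ 1.8502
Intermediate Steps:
g(l, h) = -9*(-212 + l)/(2*h) (g(l, h) = -9*(l - 212)/(h + h) = -9*(-212 + l)/(2*h))
G = -2 + √53006 (G = -2 + √(53546 + (9/2)*(212 - 1*332)/1) = -2 + √(53546 + (9/2)*1*(212 - 332)) = -2 + √(53546 + (9/2)*1*(-120)) = -2 + √(53546 - 540) = -2 + √53006 ≈ 228.23)
-(-298112 + 243366)/(29361 + G) = -(-298112 + 243366)/(29361 + (-2 + √53006)) = -(-54746)/(29359 + √53006) = 54746/(29359 + √53006)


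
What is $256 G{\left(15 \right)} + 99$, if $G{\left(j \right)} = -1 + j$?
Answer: $3683$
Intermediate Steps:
$256 G{\left(15 \right)} + 99 = 256 \left(-1 + 15\right) + 99 = 256 \cdot 14 + 99 = 3584 + 99 = 3683$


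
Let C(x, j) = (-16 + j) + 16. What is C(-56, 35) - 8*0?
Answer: 35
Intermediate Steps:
C(x, j) = j
C(-56, 35) - 8*0 = 35 - 8*0 = 35 + 0 = 35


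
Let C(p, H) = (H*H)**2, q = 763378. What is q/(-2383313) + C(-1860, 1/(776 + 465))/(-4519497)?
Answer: -8183081341719044987125139/25548082525009159629593721 ≈ -0.32030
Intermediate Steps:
C(p, H) = H**4 (C(p, H) = (H**2)**2 = H**4)
q/(-2383313) + C(-1860, 1/(776 + 465))/(-4519497) = 763378/(-2383313) + (1/(776 + 465))**4/(-4519497) = 763378*(-1/2383313) + (1/1241)**4*(-1/4519497) = -763378/2383313 + (1/1241)**4*(-1/4519497) = -763378/2383313 + (1/2371849486561)*(-1/4519497) = -763378/2383313 - 1/10719566638963979817 = -8183081341719044987125139/25548082525009159629593721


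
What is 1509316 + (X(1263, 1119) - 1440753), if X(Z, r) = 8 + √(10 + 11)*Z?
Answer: 68571 + 1263*√21 ≈ 74359.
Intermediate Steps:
X(Z, r) = 8 + Z*√21 (X(Z, r) = 8 + √21*Z = 8 + Z*√21)
1509316 + (X(1263, 1119) - 1440753) = 1509316 + ((8 + 1263*√21) - 1440753) = 1509316 + (-1440745 + 1263*√21) = 68571 + 1263*√21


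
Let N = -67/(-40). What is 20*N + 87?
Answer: 241/2 ≈ 120.50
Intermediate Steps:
N = 67/40 (N = -67*(-1/40) = 67/40 ≈ 1.6750)
20*N + 87 = 20*(67/40) + 87 = 67/2 + 87 = 241/2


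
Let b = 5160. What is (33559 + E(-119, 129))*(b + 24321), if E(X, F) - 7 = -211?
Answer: 983338755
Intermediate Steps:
E(X, F) = -204 (E(X, F) = 7 - 211 = -204)
(33559 + E(-119, 129))*(b + 24321) = (33559 - 204)*(5160 + 24321) = 33355*29481 = 983338755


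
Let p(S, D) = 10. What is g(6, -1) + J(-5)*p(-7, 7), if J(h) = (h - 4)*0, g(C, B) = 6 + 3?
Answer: 9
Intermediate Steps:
g(C, B) = 9
J(h) = 0 (J(h) = (-4 + h)*0 = 0)
g(6, -1) + J(-5)*p(-7, 7) = 9 + 0*10 = 9 + 0 = 9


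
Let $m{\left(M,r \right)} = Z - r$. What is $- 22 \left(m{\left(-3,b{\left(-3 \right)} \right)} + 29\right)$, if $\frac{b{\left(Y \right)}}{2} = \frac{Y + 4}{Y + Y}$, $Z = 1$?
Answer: $- \frac{2002}{3} \approx -667.33$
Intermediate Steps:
$b{\left(Y \right)} = \frac{4 + Y}{Y}$ ($b{\left(Y \right)} = 2 \frac{Y + 4}{Y + Y} = 2 \frac{4 + Y}{2 Y} = \frac{4 + Y}{Y}$)
$m{\left(M,r \right)} = 1 - r$
$- 22 \left(m{\left(-3,b{\left(-3 \right)} \right)} + 29\right) = - 22 \left(\left(1 - \frac{4 - 3}{-3}\right) + 29\right) = - 22 \left(\left(1 - \left(- \frac{1}{3}\right) 1\right) + 29\right) = - 22 \left(\left(1 - - \frac{1}{3}\right) + 29\right) = - 22 \left(\left(1 + \frac{1}{3}\right) + 29\right) = - 22 \left(\frac{4}{3} + 29\right) = \left(-22\right) \frac{91}{3} = - \frac{2002}{3}$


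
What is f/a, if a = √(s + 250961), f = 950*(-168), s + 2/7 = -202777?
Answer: -79800*√2361002/168643 ≈ -727.08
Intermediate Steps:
s = -1419441/7 (s = -2/7 - 202777 = -1419441/7 ≈ -2.0278e+5)
f = -159600
a = √2361002/7 (a = √(-1419441/7 + 250961) = √(337286/7) = √2361002/7 ≈ 219.51)
f/a = -159600*√2361002/337286 = -79800*√2361002/168643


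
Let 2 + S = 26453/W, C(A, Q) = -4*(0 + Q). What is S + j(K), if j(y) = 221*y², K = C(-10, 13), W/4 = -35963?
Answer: 85963339411/143852 ≈ 5.9758e+5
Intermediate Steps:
C(A, Q) = -4*Q
W = -143852 (W = 4*(-35963) = -143852)
K = -52 (K = -4*13 = -52)
S = -314157/143852 (S = -2 + 26453/(-143852) = -2 + 26453*(-1/143852) = -2 - 26453/143852 = -314157/143852 ≈ -2.1839)
S + j(K) = -314157/143852 + 221*(-52)² = -314157/143852 + 221*2704 = -314157/143852 + 597584 = 85963339411/143852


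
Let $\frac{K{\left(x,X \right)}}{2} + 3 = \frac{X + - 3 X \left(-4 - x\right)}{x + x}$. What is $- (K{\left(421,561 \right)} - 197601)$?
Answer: $\frac{82476711}{421} \approx 1.9591 \cdot 10^{5}$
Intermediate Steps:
$K{\left(x,X \right)} = -6 + \frac{X - 3 X \left(-4 - x\right)}{x}$ ($K{\left(x,X \right)} = -6 + 2 \frac{X + - 3 X \left(-4 - x\right)}{x + x} = -6 + 2 \frac{X - 3 X \left(-4 - x\right)}{2 x} = -6 + \frac{X - 3 X \left(-4 - x\right)}{x}$)
$- (K{\left(421,561 \right)} - 197601) = - (\left(-6 + 3 \cdot 561 + 13 \cdot 561 \cdot \frac{1}{421}\right) - 197601) = - (\left(-6 + 1683 + 13 \cdot 561 \cdot \frac{1}{421}\right) - 197601) = - (\left(-6 + 1683 + \frac{7293}{421}\right) - 197601) = - (\frac{713310}{421} - 197601) = \left(-1\right) \left(- \frac{82476711}{421}\right) = \frac{82476711}{421}$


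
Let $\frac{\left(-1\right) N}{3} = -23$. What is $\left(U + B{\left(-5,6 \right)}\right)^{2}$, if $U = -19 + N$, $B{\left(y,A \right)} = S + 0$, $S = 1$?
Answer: $2601$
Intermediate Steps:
$N = 69$ ($N = \left(-3\right) \left(-23\right) = 69$)
$B{\left(y,A \right)} = 1$ ($B{\left(y,A \right)} = 1 + 0 = 1$)
$U = 50$ ($U = -19 + 69 = 50$)
$\left(U + B{\left(-5,6 \right)}\right)^{2} = \left(50 + 1\right)^{2} = 51^{2} = 2601$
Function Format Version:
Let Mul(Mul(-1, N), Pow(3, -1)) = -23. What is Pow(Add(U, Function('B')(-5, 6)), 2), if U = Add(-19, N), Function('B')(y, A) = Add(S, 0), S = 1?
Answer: 2601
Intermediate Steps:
N = 69 (N = Mul(-3, -23) = 69)
Function('B')(y, A) = 1 (Function('B')(y, A) = Add(1, 0) = 1)
U = 50 (U = Add(-19, 69) = 50)
Pow(Add(U, Function('B')(-5, 6)), 2) = Pow(Add(50, 1), 2) = Pow(51, 2) = 2601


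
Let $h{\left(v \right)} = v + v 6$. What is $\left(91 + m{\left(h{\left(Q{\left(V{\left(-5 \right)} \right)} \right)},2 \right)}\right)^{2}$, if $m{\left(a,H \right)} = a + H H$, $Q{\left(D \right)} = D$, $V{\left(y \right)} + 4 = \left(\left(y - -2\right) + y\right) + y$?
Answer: $576$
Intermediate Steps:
$V{\left(y \right)} = -2 + 3 y$ ($V{\left(y \right)} = -4 + \left(\left(\left(y - -2\right) + y\right) + y\right) = -4 + \left(\left(\left(y + 2\right) + y\right) + y\right) = -4 + \left(\left(\left(2 + y\right) + y\right) + y\right) = -4 + \left(\left(2 + 2 y\right) + y\right) = -4 + \left(2 + 3 y\right) = -2 + 3 y$)
$h{\left(v \right)} = 7 v$ ($h{\left(v \right)} = v + 6 v = 7 v$)
$m{\left(a,H \right)} = a + H^{2}$
$\left(91 + m{\left(h{\left(Q{\left(V{\left(-5 \right)} \right)} \right)},2 \right)}\right)^{2} = \left(91 + \left(7 \left(-2 + 3 \left(-5\right)\right) + 2^{2}\right)\right)^{2} = \left(91 + \left(7 \left(-2 - 15\right) + 4\right)\right)^{2} = \left(91 + \left(7 \left(-17\right) + 4\right)\right)^{2} = \left(91 + \left(-119 + 4\right)\right)^{2} = \left(91 - 115\right)^{2} = \left(-24\right)^{2} = 576$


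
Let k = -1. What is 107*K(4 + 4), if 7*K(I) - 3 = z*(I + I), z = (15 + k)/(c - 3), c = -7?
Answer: -10379/35 ≈ -296.54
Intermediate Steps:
z = -7/5 (z = (15 - 1)/(-7 - 3) = 14/(-10) = 14*(-⅒) = -7/5 ≈ -1.4000)
K(I) = 3/7 - 2*I/5 (K(I) = 3/7 + (-7*(I + I)/5)/7 = 3/7 + (-14*I/5)/7 = 3/7 - 2*I/5)
107*K(4 + 4) = 107*(3/7 - 2*(4 + 4)/5) = 107*(3/7 - ⅖*8) = 107*(3/7 - 16/5) = 107*(-97/35) = -10379/35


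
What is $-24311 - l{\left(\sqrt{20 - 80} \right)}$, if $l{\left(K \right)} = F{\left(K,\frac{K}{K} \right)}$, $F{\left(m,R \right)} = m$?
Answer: $-24311 - 2 i \sqrt{15} \approx -24311.0 - 7.746 i$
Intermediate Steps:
$l{\left(K \right)} = K$
$-24311 - l{\left(\sqrt{20 - 80} \right)} = -24311 - \sqrt{20 - 80} = -24311 - \sqrt{-60} = -24311 - 2 i \sqrt{15}$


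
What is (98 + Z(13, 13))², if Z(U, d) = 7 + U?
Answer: 13924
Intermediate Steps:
(98 + Z(13, 13))² = (98 + (7 + 13))² = (98 + 20)² = 118² = 13924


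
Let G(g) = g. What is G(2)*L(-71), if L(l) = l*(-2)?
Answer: 284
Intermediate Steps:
L(l) = -2*l
G(2)*L(-71) = 2*(-2*(-71)) = 2*142 = 284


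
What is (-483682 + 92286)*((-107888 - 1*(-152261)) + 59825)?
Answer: -40782680408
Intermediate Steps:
(-483682 + 92286)*((-107888 - 1*(-152261)) + 59825) = -391396*((-107888 + 152261) + 59825) = -391396*(44373 + 59825) = -391396*104198 = -40782680408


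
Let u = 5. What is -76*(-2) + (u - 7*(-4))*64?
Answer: 2264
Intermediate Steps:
-76*(-2) + (u - 7*(-4))*64 = -76*(-2) + (5 - 7*(-4))*64 = 152 + (5 + 28)*64 = 152 + 33*64 = 152 + 2112 = 2264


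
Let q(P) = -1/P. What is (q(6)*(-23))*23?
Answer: 529/6 ≈ 88.167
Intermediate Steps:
(q(6)*(-23))*23 = (-1/6*(-23))*23 = (-1*⅙*(-23))*23 = -⅙*(-23)*23 = (23/6)*23 = 529/6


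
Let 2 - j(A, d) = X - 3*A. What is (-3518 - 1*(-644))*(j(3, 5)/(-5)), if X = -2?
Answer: 37362/5 ≈ 7472.4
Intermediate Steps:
j(A, d) = 4 + 3*A (j(A, d) = 2 - (-2 - 3*A) = 2 + (2 + 3*A) = 4 + 3*A)
(-3518 - 1*(-644))*(j(3, 5)/(-5)) = (-3518 - 1*(-644))*((4 + 3*3)/(-5)) = (-3518 + 644)*((4 + 9)*(-⅕)) = -37362*(-1)/5 = -2874*(-13/5) = 37362/5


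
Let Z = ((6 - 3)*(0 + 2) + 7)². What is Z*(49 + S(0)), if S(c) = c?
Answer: 8281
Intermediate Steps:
Z = 169 (Z = (3*2 + 7)² = (6 + 7)² = 13² = 169)
Z*(49 + S(0)) = 169*(49 + 0) = 169*49 = 8281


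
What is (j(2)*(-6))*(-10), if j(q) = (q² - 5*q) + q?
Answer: -240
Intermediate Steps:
j(q) = q² - 4*q
(j(2)*(-6))*(-10) = ((2*(-4 + 2))*(-6))*(-10) = ((2*(-2))*(-6))*(-10) = -4*(-6)*(-10) = 24*(-10) = -240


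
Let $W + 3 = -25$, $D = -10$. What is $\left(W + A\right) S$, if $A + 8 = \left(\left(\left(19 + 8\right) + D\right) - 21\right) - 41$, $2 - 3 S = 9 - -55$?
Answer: $1674$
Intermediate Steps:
$W = -28$ ($W = -3 - 25 = -28$)
$S = - \frac{62}{3}$ ($S = \frac{2}{3} - \frac{9 - -55}{3} = \frac{2}{3} - \frac{9 + 55}{3} = \frac{2}{3} - \frac{64}{3} = - \frac{62}{3} \approx -20.667$)
$A = -53$ ($A = -8 + \left(\left(\left(\left(19 + 8\right) - 10\right) - 21\right) - 41\right) = -8 + \left(\left(\left(27 - 10\right) - 21\right) - 41\right) = -8 + \left(\left(17 - 21\right) - 41\right) = -8 - 45 = -53$)
$\left(W + A\right) S = \left(-28 - 53\right) \left(- \frac{62}{3}\right) = \left(-81\right) \left(- \frac{62}{3}\right) = 1674$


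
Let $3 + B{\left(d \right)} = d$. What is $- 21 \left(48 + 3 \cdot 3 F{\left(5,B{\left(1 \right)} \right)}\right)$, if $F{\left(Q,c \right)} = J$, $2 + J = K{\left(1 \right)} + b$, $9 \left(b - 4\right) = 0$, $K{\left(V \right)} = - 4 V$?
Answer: $-630$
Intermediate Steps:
$b = 4$ ($b = 4 + \frac{1}{9} \cdot 0 = 4 + 0 = 4$)
$B{\left(d \right)} = -3 + d$
$J = -2$ ($J = -2 + \left(\left(-4\right) 1 + 4\right) = -2 + \left(-4 + 4\right) = -2 + 0 = -2$)
$F{\left(Q,c \right)} = -2$
$- 21 \left(48 + 3 \cdot 3 F{\left(5,B{\left(1 \right)} \right)}\right) = - 21 \left(48 + 3 \cdot 3 \left(-2\right)\right) = - 21 \left(48 + 9 \left(-2\right)\right) = - 21 \left(48 - 18\right) = \left(-21\right) 30 = -630$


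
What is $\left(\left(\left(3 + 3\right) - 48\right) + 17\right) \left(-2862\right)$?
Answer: $71550$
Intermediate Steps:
$\left(\left(\left(3 + 3\right) - 48\right) + 17\right) \left(-2862\right) = \left(\left(6 - 48\right) + 17\right) \left(-2862\right) = \left(-42 + 17\right) \left(-2862\right) = \left(-25\right) \left(-2862\right) = 71550$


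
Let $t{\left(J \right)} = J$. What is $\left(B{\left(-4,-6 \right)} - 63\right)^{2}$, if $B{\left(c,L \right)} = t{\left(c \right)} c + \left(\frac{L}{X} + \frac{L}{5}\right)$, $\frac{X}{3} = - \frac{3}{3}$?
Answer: $\frac{53361}{25} \approx 2134.4$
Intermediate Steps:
$X = -3$ ($X = 3 \left(- \frac{3}{3}\right) = 3 \left(\left(-3\right) \frac{1}{3}\right) = 3 \left(-1\right) = -3$)
$B{\left(c,L \right)} = c^{2} - \frac{2 L}{15}$ ($B{\left(c,L \right)} = c c + \left(\frac{L}{-3} + \frac{L}{5}\right) = c^{2} + \left(L \left(- \frac{1}{3}\right) + L \frac{1}{5}\right) = c^{2} + \left(- \frac{L}{3} + \frac{L}{5}\right) = c^{2} - \frac{2 L}{15}$)
$\left(B{\left(-4,-6 \right)} - 63\right)^{2} = \left(\left(\left(-4\right)^{2} - - \frac{4}{5}\right) - 63\right)^{2} = \left(\left(16 + \frac{4}{5}\right) - 63\right)^{2} = \left(\frac{84}{5} - 63\right)^{2} = \left(- \frac{231}{5}\right)^{2} = \frac{53361}{25}$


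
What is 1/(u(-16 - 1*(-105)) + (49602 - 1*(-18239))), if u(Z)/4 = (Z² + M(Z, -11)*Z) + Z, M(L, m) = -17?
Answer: 1/93829 ≈ 1.0658e-5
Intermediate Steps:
u(Z) = -64*Z + 4*Z² (u(Z) = 4*((Z² - 17*Z) + Z) = 4*(Z² - 16*Z) = -64*Z + 4*Z²)
1/(u(-16 - 1*(-105)) + (49602 - 1*(-18239))) = 1/(4*(-16 - 1*(-105))*(-16 + (-16 - 1*(-105))) + (49602 - 1*(-18239))) = 1/(4*(-16 + 105)*(-16 + (-16 + 105)) + (49602 + 18239)) = 1/(4*89*(-16 + 89) + 67841) = 1/(4*89*73 + 67841) = 1/(25988 + 67841) = 1/93829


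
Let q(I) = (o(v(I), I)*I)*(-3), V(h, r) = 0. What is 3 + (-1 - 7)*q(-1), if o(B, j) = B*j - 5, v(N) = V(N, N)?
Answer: 123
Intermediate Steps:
v(N) = 0
o(B, j) = -5 + B*j
q(I) = 15*I (q(I) = ((-5 + 0*I)*I)*(-3) = ((-5 + 0)*I)*(-3) = -5*I*(-3) = 15*I)
3 + (-1 - 7)*q(-1) = 3 + (-1 - 7)*(15*(-1)) = 3 - 8*(-15) = 3 + 120 = 123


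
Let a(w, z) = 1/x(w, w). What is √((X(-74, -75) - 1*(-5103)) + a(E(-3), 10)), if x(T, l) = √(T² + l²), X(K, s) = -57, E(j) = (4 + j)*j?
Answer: √(181656 + 6*√2)/6 ≈ 71.037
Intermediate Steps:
E(j) = j*(4 + j)
a(w, z) = √2/(2*√(w²)) (a(w, z) = 1/(√(w² + w²)) = 1/(√(2*w²)) = 1/(√2*√(w²)) = √2/(2*√(w²)))
√((X(-74, -75) - 1*(-5103)) + a(E(-3), 10)) = √((-57 - 1*(-5103)) + √2/(2*√((-3*(4 - 3))²))) = √((-57 + 5103) + √2/(2*√((-3*1)²))) = √(5046 + √2/(2*√((-3)²))) = √(5046 + √2/(2*√9)) = √(5046 + (½)*√2*(⅓)) = √(5046 + √2/6)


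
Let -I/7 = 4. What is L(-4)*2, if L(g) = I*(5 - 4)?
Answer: -56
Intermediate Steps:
I = -28 (I = -7*4 = -28)
L(g) = -28 (L(g) = -28*(5 - 4) = -28*1 = -28)
L(-4)*2 = -28*2 = -56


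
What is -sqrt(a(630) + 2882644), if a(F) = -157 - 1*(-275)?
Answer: -sqrt(2882762) ≈ -1697.9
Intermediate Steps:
a(F) = 118 (a(F) = -157 + 275 = 118)
-sqrt(a(630) + 2882644) = -sqrt(118 + 2882644) = -sqrt(2882762)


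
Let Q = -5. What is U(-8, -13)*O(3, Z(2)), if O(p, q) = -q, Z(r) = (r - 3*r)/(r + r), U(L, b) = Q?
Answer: -5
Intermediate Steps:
U(L, b) = -5
Z(r) = -1 (Z(r) = (-2*r)/((2*r)) = (-2*r)*(1/(2*r)) = -1)
U(-8, -13)*O(3, Z(2)) = -(-5)*(-1) = -5*1 = -5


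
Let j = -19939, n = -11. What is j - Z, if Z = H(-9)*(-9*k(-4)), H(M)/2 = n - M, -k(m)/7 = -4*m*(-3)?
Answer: -32035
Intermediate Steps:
k(m) = -84*m (k(m) = -7*(-4*m)*(-3) = -84*m)
H(M) = -22 - 2*M (H(M) = 2*(-11 - M) = -22 - 2*M)
Z = 12096 (Z = (-22 - 2*(-9))*(-(-756)*(-4)) = (-22 + 18)*(-9*336) = -4*(-3024) = 12096)
j - Z = -19939 - 1*12096 = -19939 - 12096 = -32035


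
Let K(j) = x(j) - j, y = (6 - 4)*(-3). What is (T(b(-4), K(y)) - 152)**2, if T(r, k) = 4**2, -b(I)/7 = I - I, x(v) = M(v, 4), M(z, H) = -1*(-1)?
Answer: 18496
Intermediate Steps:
M(z, H) = 1
y = -6 (y = 2*(-3) = -6)
x(v) = 1
b(I) = 0 (b(I) = -7*(I - I) = -7*0 = 0)
K(j) = 1 - j
T(r, k) = 16
(T(b(-4), K(y)) - 152)**2 = (16 - 152)**2 = (-136)**2 = 18496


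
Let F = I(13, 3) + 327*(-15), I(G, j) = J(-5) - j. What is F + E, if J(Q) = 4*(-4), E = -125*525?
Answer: -70549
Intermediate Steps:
E = -65625
J(Q) = -16
I(G, j) = -16 - j
F = -4924 (F = (-16 - 1*3) + 327*(-15) = (-16 - 3) - 4905 = -19 - 4905 = -4924)
F + E = -4924 - 65625 = -70549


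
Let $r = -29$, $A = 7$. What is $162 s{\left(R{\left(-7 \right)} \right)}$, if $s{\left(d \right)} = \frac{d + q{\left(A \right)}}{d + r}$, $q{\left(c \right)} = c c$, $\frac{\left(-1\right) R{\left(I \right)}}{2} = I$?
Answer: $- \frac{3402}{5} \approx -680.4$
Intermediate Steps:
$R{\left(I \right)} = - 2 I$
$q{\left(c \right)} = c^{2}$
$s{\left(d \right)} = \frac{49 + d}{-29 + d}$ ($s{\left(d \right)} = \frac{d + 7^{2}}{d - 29} = \frac{d + 49}{-29 + d} = \frac{49 + d}{-29 + d}$)
$162 s{\left(R{\left(-7 \right)} \right)} = 162 \frac{49 - -14}{-29 - -14} = 162 \frac{49 + 14}{-29 + 14} = 162 \frac{1}{-15} \cdot 63 = 162 \left(\left(- \frac{1}{15}\right) 63\right) = 162 \left(- \frac{21}{5}\right) = - \frac{3402}{5}$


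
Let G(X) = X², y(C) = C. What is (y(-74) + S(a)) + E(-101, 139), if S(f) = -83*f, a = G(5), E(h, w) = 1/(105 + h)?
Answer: -8595/4 ≈ -2148.8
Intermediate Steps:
a = 25 (a = 5² = 25)
(y(-74) + S(a)) + E(-101, 139) = (-74 - 83*25) + 1/(105 - 101) = (-74 - 2075) + 1/4 = -2149 + ¼ = -8595/4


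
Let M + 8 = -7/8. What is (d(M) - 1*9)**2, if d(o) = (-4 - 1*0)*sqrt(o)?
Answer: (9 + I*sqrt(142))**2 ≈ -61.0 + 214.49*I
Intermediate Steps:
M = -71/8 (M = -8 - 7/8 = -71/8 ≈ -8.8750)
d(o) = -4*sqrt(o) (d(o) = (-4 + 0)*sqrt(o) = -4*sqrt(o))
(d(M) - 1*9)**2 = (-I*sqrt(142) - 1*9)**2 = (-I*sqrt(142) - 9)**2 = (-9 - I*sqrt(142))**2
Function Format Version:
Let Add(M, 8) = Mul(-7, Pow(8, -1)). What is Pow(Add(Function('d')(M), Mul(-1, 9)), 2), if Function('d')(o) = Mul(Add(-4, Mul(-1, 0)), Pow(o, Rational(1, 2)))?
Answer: Pow(Add(9, Mul(I, Pow(142, Rational(1, 2)))), 2) ≈ Add(-61.000, Mul(214.49, I))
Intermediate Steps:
M = Rational(-71, 8) (M = Add(-8, Mul(-7, Pow(8, -1))) = Add(-8, Mul(-7, Rational(1, 8))) = Add(-8, Rational(-7, 8)) = Rational(-71, 8) ≈ -8.8750)
Function('d')(o) = Mul(-4, Pow(o, Rational(1, 2))) (Function('d')(o) = Mul(Add(-4, 0), Pow(o, Rational(1, 2))) = Mul(-4, Pow(o, Rational(1, 2))))
Pow(Add(Function('d')(M), Mul(-1, 9)), 2) = Pow(Add(Mul(-4, Pow(Rational(-71, 8), Rational(1, 2))), Mul(-1, 9)), 2) = Pow(Add(Mul(-4, Mul(Rational(1, 4), I, Pow(142, Rational(1, 2)))), -9), 2) = Pow(Add(Mul(-1, I, Pow(142, Rational(1, 2))), -9), 2) = Pow(Add(-9, Mul(-1, I, Pow(142, Rational(1, 2)))), 2)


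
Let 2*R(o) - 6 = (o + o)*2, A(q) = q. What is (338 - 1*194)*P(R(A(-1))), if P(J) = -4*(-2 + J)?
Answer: 576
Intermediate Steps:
R(o) = 3 + 2*o (R(o) = 3 + ((o + o)*2)/2 = 3 + ((2*o)*2)/2 = 3 + (4*o)/2 = 3 + 2*o)
P(J) = 8 - 4*J
(338 - 1*194)*P(R(A(-1))) = (338 - 1*194)*(8 - 4*(3 + 2*(-1))) = (338 - 194)*(8 - 4*(3 - 2)) = 144*(8 - 4*1) = 144*(8 - 4) = 144*4 = 576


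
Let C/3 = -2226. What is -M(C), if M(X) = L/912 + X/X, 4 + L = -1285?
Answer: 377/912 ≈ 0.41338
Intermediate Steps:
L = -1289 (L = -4 - 1285 = -1289)
C = -6678 (C = 3*(-2226) = -6678)
M(X) = -377/912 (M(X) = -1289/912 + X/X = -1289*1/912 + 1 = -1289/912 + 1 = -377/912)
-M(C) = -1*(-377/912) = 377/912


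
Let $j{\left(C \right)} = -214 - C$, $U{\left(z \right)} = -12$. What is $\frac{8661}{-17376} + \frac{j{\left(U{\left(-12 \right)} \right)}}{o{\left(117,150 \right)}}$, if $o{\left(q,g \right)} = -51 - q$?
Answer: $\frac{85621}{121632} \approx 0.70393$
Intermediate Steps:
$\frac{8661}{-17376} + \frac{j{\left(U{\left(-12 \right)} \right)}}{o{\left(117,150 \right)}} = \frac{8661}{-17376} + \frac{-214 - -12}{-51 - 117} = 8661 \left(- \frac{1}{17376}\right) + \frac{-214 + 12}{-51 - 117} = - \frac{2887}{5792} - \frac{202}{-168} = - \frac{2887}{5792} - - \frac{101}{84} = - \frac{2887}{5792} + \frac{101}{84} = \frac{85621}{121632}$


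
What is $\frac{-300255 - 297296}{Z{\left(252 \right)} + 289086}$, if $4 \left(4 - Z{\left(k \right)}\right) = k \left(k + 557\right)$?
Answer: $- \frac{597551}{238123} \approx -2.5094$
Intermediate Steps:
$Z{\left(k \right)} = 4 - \frac{k \left(557 + k\right)}{4}$ ($Z{\left(k \right)} = 4 - \frac{k \left(k + 557\right)}{4} = 4 - \frac{k \left(557 + k\right)}{4}$)
$\frac{-300255 - 297296}{Z{\left(252 \right)} + 289086} = \frac{-300255 - 297296}{\left(4 - 35091 - \frac{252^{2}}{4}\right) + 289086} = - \frac{597551}{\left(4 - 35091 - 15876\right) + 289086} = - \frac{597551}{-50963 + 289086} = - \frac{597551}{238123}$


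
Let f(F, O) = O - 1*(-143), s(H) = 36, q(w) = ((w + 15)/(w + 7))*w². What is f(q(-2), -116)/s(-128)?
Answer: ¾ ≈ 0.75000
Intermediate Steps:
q(w) = w²*(15 + w)/(7 + w) (q(w) = ((15 + w)/(7 + w))*w² = w²*(15 + w)/(7 + w))
f(F, O) = 143 + O (f(F, O) = O + 143 = 143 + O)
f(q(-2), -116)/s(-128) = (143 - 116)/36 = 27*(1/36) = ¾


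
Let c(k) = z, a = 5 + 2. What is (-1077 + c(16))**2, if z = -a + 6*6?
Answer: 1098304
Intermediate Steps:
a = 7
z = 29 (z = -1*7 + 6*6 = -7 + 36 = 29)
c(k) = 29
(-1077 + c(16))**2 = (-1077 + 29)**2 = (-1048)**2 = 1098304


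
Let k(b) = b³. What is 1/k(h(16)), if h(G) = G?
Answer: 1/4096 ≈ 0.00024414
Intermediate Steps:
1/k(h(16)) = 1/(16³) = 1/4096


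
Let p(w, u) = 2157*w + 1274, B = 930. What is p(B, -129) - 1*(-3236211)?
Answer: 5243495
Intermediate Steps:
p(w, u) = 1274 + 2157*w
p(B, -129) - 1*(-3236211) = (1274 + 2157*930) - 1*(-3236211) = (1274 + 2006010) + 3236211 = 2007284 + 3236211 = 5243495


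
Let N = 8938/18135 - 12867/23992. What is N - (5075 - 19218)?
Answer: 6153528551011/435094920 ≈ 14143.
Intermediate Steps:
N = -18902549/435094920 (N = 8938*(1/18135) - 12867*1/23992 = 8938/18135 - 12867/23992 = -18902549/435094920 ≈ -0.043445)
N - (5075 - 19218) = -18902549/435094920 - (5075 - 19218) = -18902549/435094920 - 1*(-14143) = -18902549/435094920 + 14143 = 6153528551011/435094920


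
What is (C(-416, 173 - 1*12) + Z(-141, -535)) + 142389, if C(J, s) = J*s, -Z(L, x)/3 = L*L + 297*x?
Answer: 492455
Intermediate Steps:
Z(L, x) = -891*x - 3*L² (Z(L, x) = -3*(L*L + 297*x) = -3*(L² + 297*x) = -891*x - 3*L²)
(C(-416, 173 - 1*12) + Z(-141, -535)) + 142389 = (-416*(173 - 1*12) + (-891*(-535) - 3*(-141)²)) + 142389 = (-416*(173 - 12) + (476685 - 3*19881)) + 142389 = (-416*161 + (476685 - 59643)) + 142389 = (-66976 + 417042) + 142389 = 350066 + 142389 = 492455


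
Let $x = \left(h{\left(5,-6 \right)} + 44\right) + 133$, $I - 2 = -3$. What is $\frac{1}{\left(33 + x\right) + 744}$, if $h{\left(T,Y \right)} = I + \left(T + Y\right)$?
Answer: $\frac{1}{952} \approx 0.0010504$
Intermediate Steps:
$I = -1$ ($I = 2 - 3 = -1$)
$h{\left(T,Y \right)} = -1 + T + Y$ ($h{\left(T,Y \right)} = -1 + \left(T + Y\right) = -1 + T + Y$)
$x = 175$ ($x = \left(\left(-1 + 5 - 6\right) + 44\right) + 133 = \left(-2 + 44\right) + 133 = 42 + 133 = 175$)
$\frac{1}{\left(33 + x\right) + 744} = \frac{1}{\left(33 + 175\right) + 744} = \frac{1}{208 + 744} = \frac{1}{952}$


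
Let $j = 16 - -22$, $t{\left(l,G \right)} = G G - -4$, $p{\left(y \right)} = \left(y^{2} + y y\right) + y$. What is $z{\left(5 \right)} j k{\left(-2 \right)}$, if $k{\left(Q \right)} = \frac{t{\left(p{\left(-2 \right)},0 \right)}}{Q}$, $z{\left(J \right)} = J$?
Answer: $-380$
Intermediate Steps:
$p{\left(y \right)} = y + 2 y^{2}$ ($p{\left(y \right)} = \left(y^{2} + y^{2}\right) + y = 2 y^{2} + y = y + 2 y^{2}$)
$t{\left(l,G \right)} = 4 + G^{2}$ ($t{\left(l,G \right)} = G^{2} + 4 = 4 + G^{2}$)
$j = 38$ ($j = 16 + 22 = 38$)
$k{\left(Q \right)} = \frac{4}{Q}$ ($k{\left(Q \right)} = \frac{4 + 0^{2}}{Q} = \frac{4 + 0}{Q} = \frac{4}{Q}$)
$z{\left(5 \right)} j k{\left(-2 \right)} = 5 \cdot 38 \frac{4}{-2} = 190 \cdot 4 \left(- \frac{1}{2}\right) = 190 \left(-2\right) = -380$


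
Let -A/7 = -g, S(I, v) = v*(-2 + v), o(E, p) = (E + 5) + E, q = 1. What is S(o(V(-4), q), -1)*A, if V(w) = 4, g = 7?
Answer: 147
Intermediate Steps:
o(E, p) = 5 + 2*E (o(E, p) = (5 + E) + E = 5 + 2*E)
A = 49 (A = -(-7)*7 = -7*(-7) = 49)
S(o(V(-4), q), -1)*A = -(-2 - 1)*49 = -1*(-3)*49 = 3*49 = 147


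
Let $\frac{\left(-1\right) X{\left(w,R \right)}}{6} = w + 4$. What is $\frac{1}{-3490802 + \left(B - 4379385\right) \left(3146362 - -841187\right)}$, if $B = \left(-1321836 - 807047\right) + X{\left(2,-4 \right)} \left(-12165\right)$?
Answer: $- \frac{1}{24205733836874} \approx -4.1313 \cdot 10^{-14}$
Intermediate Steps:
$X{\left(w,R \right)} = -24 - 6 w$ ($X{\left(w,R \right)} = - 6 \left(w + 4\right) = - 6 \left(4 + w\right) = -24 - 6 w$)
$B = -1690943$ ($B = \left(-1321836 - 807047\right) + \left(-24 - 12\right) \left(-12165\right) = -2128883 + \left(-24 - 12\right) \left(-12165\right) = -2128883 - -437940 = -2128883 + 437940 = -1690943$)
$\frac{1}{-3490802 + \left(B - 4379385\right) \left(3146362 - -841187\right)} = \frac{1}{-3490802 + \left(-1690943 - 4379385\right) \left(3146362 - -841187\right)} = \frac{1}{-3490802 - 6070328 \left(3146362 + \left(-1476254 + 2317441\right)\right)} = \frac{1}{-3490802 - 6070328 \left(3146362 + 841187\right)} = \frac{1}{-3490802 - 24205730346072} = \frac{1}{-24205733836874} = - \frac{1}{24205733836874}$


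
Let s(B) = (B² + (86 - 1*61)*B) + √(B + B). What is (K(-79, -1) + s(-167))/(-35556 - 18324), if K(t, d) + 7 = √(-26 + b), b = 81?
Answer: -23707/53880 - √55/53880 - I*√334/53880 ≈ -0.44013 - 0.00033919*I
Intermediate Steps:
K(t, d) = -7 + √55 (K(t, d) = -7 + √(-26 + 81) = -7 + √55)
s(B) = B² + 25*B + √2*√B (s(B) = (B² + (86 - 61)*B) + √(2*B) = (B² + 25*B) + √2*√B = B² + 25*B + √2*√B)
(K(-79, -1) + s(-167))/(-35556 - 18324) = ((-7 + √55) + ((-167)² + 25*(-167) + √2*√(-167)))/(-35556 - 18324) = ((-7 + √55) + (27889 - 4175 + √2*(I*√167)))/(-53880) = ((-7 + √55) + (27889 - 4175 + I*√334))*(-1/53880) = ((-7 + √55) + (23714 + I*√334))*(-1/53880) = (23707 + √55 + I*√334)*(-1/53880) = -23707/53880 - √55/53880 - I*√334/53880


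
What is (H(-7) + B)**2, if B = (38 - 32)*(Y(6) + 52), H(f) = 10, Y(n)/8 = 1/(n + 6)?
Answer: 106276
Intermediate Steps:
Y(n) = 8/(6 + n) (Y(n) = 8/(n + 6) = 8/(6 + n))
B = 316 (B = (38 - 32)*(8/(6 + 6) + 52) = 6*(8/12 + 52) = 6*(8*(1/12) + 52) = 6*(2/3 + 52) = 6*(158/3) = 316)
(H(-7) + B)**2 = (10 + 316)**2 = 326**2 = 106276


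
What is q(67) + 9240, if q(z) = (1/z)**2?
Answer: 41478361/4489 ≈ 9240.0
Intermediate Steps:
q(z) = z**(-2)
q(67) + 9240 = 67**(-2) + 9240 = 1/4489 + 9240 = 41478361/4489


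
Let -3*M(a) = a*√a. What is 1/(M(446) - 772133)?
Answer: -6949197/5365615610665 + 1338*√446/5365615610665 ≈ -1.2899e-6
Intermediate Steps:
M(a) = -a^(3/2)/3 (M(a) = -a*√a/3 = -a^(3/2)/3)
1/(M(446) - 772133) = 1/(-446*√446/3 - 772133) = 1/(-772133 - 446*√446/3)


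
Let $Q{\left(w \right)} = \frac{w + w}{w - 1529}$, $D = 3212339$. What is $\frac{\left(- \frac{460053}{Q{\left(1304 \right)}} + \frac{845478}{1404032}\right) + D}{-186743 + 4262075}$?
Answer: $\frac{372125238321869}{466334567897856} \approx 0.79798$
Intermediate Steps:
$Q{\left(w \right)} = \frac{2 w}{-1529 + w}$
$\frac{\left(- \frac{460053}{Q{\left(1304 \right)}} + \frac{845478}{1404032}\right) + D}{-186743 + 4262075} = \frac{\left(- \frac{460053}{2 \cdot 1304 \frac{1}{-1529 + 1304}} + \frac{845478}{1404032}\right) + 3212339}{-186743 + 4262075} = \frac{\left(- \frac{460053}{2 \cdot 1304 \frac{1}{-225}} + 845478 \cdot \frac{1}{1404032}\right) + 3212339}{4075332} = \left(\left(- \frac{460053}{2 \cdot 1304 \left(- \frac{1}{225}\right)} + \frac{422739}{702016}\right) + 3212339\right) \frac{1}{4075332} = \left(\left(- \frac{460053}{- \frac{2608}{225}} + \frac{422739}{702016}\right) + 3212339\right) \frac{1}{4075332} = \left(\left(\left(-460053\right) \left(- \frac{225}{2608}\right) + \frac{422739}{702016}\right) + 3212339\right) \frac{1}{4075332} = \left(\left(\frac{103511925}{2608} + \frac{422739}{702016}\right) + 3212339\right) \frac{1}{4075332} = \left(\frac{4541758127757}{114428608} + 3212339\right) \frac{1}{4075332} = \frac{372125238321869}{114428608} \cdot \frac{1}{4075332} = \frac{372125238321869}{466334567897856}$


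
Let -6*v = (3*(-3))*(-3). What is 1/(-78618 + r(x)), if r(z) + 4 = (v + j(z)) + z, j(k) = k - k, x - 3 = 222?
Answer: -2/156803 ≈ -1.2755e-5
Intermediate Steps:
x = 225 (x = 3 + 222 = 225)
v = -9/2 (v = -3*(-3)*(-3)/6 = -(-3)*(-3)/2 = -⅙*27 = -9/2 ≈ -4.5000)
j(k) = 0
r(z) = -17/2 + z (r(z) = -4 + ((-9/2 + 0) + z) = -4 + (-9/2 + z) = -17/2 + z)
1/(-78618 + r(x)) = 1/(-78618 + (-17/2 + 225)) = 1/(-78618 + 433/2) = 1/(-156803/2) = -2/156803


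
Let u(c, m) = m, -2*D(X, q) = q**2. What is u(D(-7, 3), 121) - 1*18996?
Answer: -18875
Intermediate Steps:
D(X, q) = -q**2/2
u(D(-7, 3), 121) - 1*18996 = 121 - 1*18996 = 121 - 18996 = -18875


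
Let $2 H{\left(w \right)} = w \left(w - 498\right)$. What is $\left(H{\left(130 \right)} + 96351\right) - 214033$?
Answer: $-141602$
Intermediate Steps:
$H{\left(w \right)} = \frac{w \left(-498 + w\right)}{2}$ ($H{\left(w \right)} = \frac{w \left(w - 498\right)}{2} = \frac{w \left(-498 + w\right)}{2}$)
$\left(H{\left(130 \right)} + 96351\right) - 214033 = \left(\frac{1}{2} \cdot 130 \left(-498 + 130\right) + 96351\right) - 214033 = \left(\frac{1}{2} \cdot 130 \left(-368\right) + 96351\right) - 214033 = \left(-23920 + 96351\right) - 214033 = 72431 - 214033 = -141602$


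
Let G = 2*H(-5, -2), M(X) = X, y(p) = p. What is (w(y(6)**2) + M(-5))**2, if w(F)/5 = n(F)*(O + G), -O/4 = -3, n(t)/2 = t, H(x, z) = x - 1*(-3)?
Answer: 8265625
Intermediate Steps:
H(x, z) = 3 + x (H(x, z) = x + 3 = 3 + x)
n(t) = 2*t
O = 12 (O = -4*(-3) = 12)
G = -4 (G = 2*(3 - 5) = 2*(-2) = -4)
w(F) = 80*F (w(F) = 5*((2*F)*(12 - 4)) = 5*((2*F)*8) = 5*(16*F) = 80*F)
(w(y(6)**2) + M(-5))**2 = (80*6**2 - 5)**2 = (80*36 - 5)**2 = (2880 - 5)**2 = 2875**2 = 8265625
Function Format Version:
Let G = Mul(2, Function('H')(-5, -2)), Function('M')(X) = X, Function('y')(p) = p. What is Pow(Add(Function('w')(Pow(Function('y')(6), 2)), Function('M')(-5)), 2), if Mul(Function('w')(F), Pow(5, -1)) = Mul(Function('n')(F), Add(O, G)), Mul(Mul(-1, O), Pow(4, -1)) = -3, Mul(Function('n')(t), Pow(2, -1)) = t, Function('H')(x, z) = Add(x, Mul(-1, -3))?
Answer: 8265625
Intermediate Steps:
Function('H')(x, z) = Add(3, x) (Function('H')(x, z) = Add(x, 3) = Add(3, x))
Function('n')(t) = Mul(2, t)
O = 12 (O = Mul(-4, -3) = 12)
G = -4 (G = Mul(2, Add(3, -5)) = Mul(2, -2) = -4)
Function('w')(F) = Mul(80, F) (Function('w')(F) = Mul(5, Mul(Mul(2, F), Add(12, -4))) = Mul(5, Mul(Mul(2, F), 8)) = Mul(5, Mul(16, F)) = Mul(80, F))
Pow(Add(Function('w')(Pow(Function('y')(6), 2)), Function('M')(-5)), 2) = Pow(Add(Mul(80, Pow(6, 2)), -5), 2) = Pow(Add(Mul(80, 36), -5), 2) = Pow(Add(2880, -5), 2) = Pow(2875, 2) = 8265625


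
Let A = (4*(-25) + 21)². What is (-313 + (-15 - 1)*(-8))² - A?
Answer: 27984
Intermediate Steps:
A = 6241 (A = (-100 + 21)² = (-79)² = 6241)
(-313 + (-15 - 1)*(-8))² - A = (-313 + (-15 - 1)*(-8))² - 1*6241 = (-313 - 16*(-8))² - 6241 = (-313 + 128)² - 6241 = (-185)² - 6241 = 34225 - 6241 = 27984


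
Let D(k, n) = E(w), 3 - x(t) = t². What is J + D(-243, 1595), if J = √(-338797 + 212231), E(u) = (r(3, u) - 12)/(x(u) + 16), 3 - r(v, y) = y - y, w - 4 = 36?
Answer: 3/527 + 11*I*√1046 ≈ 0.0056926 + 355.76*I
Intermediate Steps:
w = 40 (w = 4 + 36 = 40)
x(t) = 3 - t²
r(v, y) = 3 (r(v, y) = 3 - (y - y) = 3 - 1*0 = 3 + 0 = 3)
E(u) = -9/(19 - u²) (E(u) = (3 - 12)/((3 - u²) + 16) = -9/(19 - u²))
D(k, n) = 3/527 (D(k, n) = 9/(-19 + 40²) = 9/(-19 + 1600) = 9/1581 = 9*(1/1581) = 3/527)
J = 11*I*√1046 (J = √(-126566) = 11*I*√1046 ≈ 355.76*I)
J + D(-243, 1595) = 11*I*√1046 + 3/527 = 3/527 + 11*I*√1046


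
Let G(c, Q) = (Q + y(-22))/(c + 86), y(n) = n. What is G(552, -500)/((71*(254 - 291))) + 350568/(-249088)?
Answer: -1266015213/899736992 ≈ -1.4071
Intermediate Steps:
G(c, Q) = (-22 + Q)/(86 + c) (G(c, Q) = (Q - 22)/(c + 86) = (-22 + Q)/(86 + c))
G(552, -500)/((71*(254 - 291))) + 350568/(-249088) = ((-22 - 500)/(86 + 552))/((71*(254 - 291))) + 350568/(-249088) = (-522/638)/((71*(-37))) + 350568*(-1/249088) = ((1/638)*(-522))/(-2627) - 43821/31136 = -9/11*(-1/2627) - 43821/31136 = 9/28897 - 43821/31136 = -1266015213/899736992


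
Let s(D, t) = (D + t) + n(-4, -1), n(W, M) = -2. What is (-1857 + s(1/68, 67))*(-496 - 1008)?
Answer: 45817480/17 ≈ 2.6951e+6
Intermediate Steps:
s(D, t) = -2 + D + t (s(D, t) = (D + t) - 2 = -2 + D + t)
(-1857 + s(1/68, 67))*(-496 - 1008) = (-1857 + (-2 + 1/68 + 67))*(-496 - 1008) = (-1857 + (-2 + 1/68 + 67))*(-1504) = (-1857 + 4421/68)*(-1504) = -121855/68*(-1504) = 45817480/17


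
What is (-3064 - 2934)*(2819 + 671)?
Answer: -20933020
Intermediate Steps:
(-3064 - 2934)*(2819 + 671) = -5998*3490 = -20933020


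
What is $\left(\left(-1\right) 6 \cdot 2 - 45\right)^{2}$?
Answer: $3249$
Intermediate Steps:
$\left(\left(-1\right) 6 \cdot 2 - 45\right)^{2} = \left(\left(-6\right) 2 + \left(-67 + 22\right)\right)^{2} = \left(-12 - 45\right)^{2} = \left(-57\right)^{2} = 3249$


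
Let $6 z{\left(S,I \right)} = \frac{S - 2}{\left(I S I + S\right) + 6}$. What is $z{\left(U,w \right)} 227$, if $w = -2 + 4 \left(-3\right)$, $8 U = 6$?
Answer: $- \frac{227}{738} \approx -0.30759$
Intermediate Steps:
$U = \frac{3}{4}$ ($U = \frac{1}{8} \cdot 6 = \frac{3}{4} \approx 0.75$)
$w = -14$ ($w = -2 - 12 = -14$)
$z{\left(S,I \right)} = \frac{-2 + S}{6 \left(6 + S + S I^{2}\right)}$ ($z{\left(S,I \right)} = \frac{\left(S - 2\right) \frac{1}{\left(I S I + S\right) + 6}}{6} = \frac{\left(-2 + S\right) \frac{1}{\left(S I^{2} + S\right) + 6}}{6} = \frac{\left(-2 + S\right) \frac{1}{\left(S + S I^{2}\right) + 6}}{6} = \frac{\left(-2 + S\right) \frac{1}{6 + S + S I^{2}}}{6} = \frac{\frac{1}{6 + S + S I^{2}} \left(-2 + S\right)}{6} = \frac{-2 + S}{6 \left(6 + S + S I^{2}\right)}$)
$z{\left(U,w \right)} 227 = \frac{-2 + \frac{3}{4}}{6 \left(6 + \frac{3}{4} + \frac{3 \left(-14\right)^{2}}{4}\right)} 227 = \frac{1}{6} \frac{1}{6 + \frac{3}{4} + \frac{3}{4} \cdot 196} \left(- \frac{5}{4}\right) 227 = \frac{1}{6} \frac{1}{6 + \frac{3}{4} + 147} \left(- \frac{5}{4}\right) 227 = \frac{1}{6} \frac{1}{\frac{615}{4}} \left(- \frac{5}{4}\right) 227 = \frac{1}{6} \cdot \frac{4}{615} \left(- \frac{5}{4}\right) 227 = \left(- \frac{1}{738}\right) 227 = - \frac{227}{738}$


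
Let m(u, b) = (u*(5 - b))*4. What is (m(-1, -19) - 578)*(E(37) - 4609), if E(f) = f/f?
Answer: 3105792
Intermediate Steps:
E(f) = 1
m(u, b) = 4*u*(5 - b)
(m(-1, -19) - 578)*(E(37) - 4609) = (4*(-1)*(5 - 1*(-19)) - 578)*(1 - 4609) = (4*(-1)*(5 + 19) - 578)*(-4608) = (4*(-1)*24 - 578)*(-4608) = (-96 - 578)*(-4608) = -674*(-4608) = 3105792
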